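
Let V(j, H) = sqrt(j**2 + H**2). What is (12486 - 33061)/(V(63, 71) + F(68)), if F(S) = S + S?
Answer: -82300/279 + 20575*sqrt(9010)/9486 ≈ -89.100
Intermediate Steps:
F(S) = 2*S
V(j, H) = sqrt(H**2 + j**2)
(12486 - 33061)/(V(63, 71) + F(68)) = (12486 - 33061)/(sqrt(71**2 + 63**2) + 2*68) = -20575/(sqrt(5041 + 3969) + 136) = -20575/(sqrt(9010) + 136) = -20575/(136 + sqrt(9010))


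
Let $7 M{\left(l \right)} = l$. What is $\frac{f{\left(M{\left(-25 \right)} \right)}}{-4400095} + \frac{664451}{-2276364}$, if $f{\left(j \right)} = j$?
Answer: $- \frac{4093095150163}{14022704996412} \approx -0.29189$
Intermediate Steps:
$M{\left(l \right)} = \frac{l}{7}$
$\frac{f{\left(M{\left(-25 \right)} \right)}}{-4400095} + \frac{664451}{-2276364} = \frac{\frac{1}{7} \left(-25\right)}{-4400095} + \frac{664451}{-2276364} = \left(- \frac{25}{7}\right) \left(- \frac{1}{4400095}\right) + 664451 \left(- \frac{1}{2276364}\right) = \frac{5}{6160133} - \frac{664451}{2276364} = - \frac{4093095150163}{14022704996412}$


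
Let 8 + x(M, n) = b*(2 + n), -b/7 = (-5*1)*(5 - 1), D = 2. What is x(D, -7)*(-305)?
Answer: 215940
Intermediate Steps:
b = 140 (b = -7*(-5*1)*(5 - 1) = -(-35)*4 = -7*(-20) = 140)
x(M, n) = 272 + 140*n (x(M, n) = -8 + 140*(2 + n) = -8 + (280 + 140*n) = 272 + 140*n)
x(D, -7)*(-305) = (272 + 140*(-7))*(-305) = (272 - 980)*(-305) = -708*(-305) = 215940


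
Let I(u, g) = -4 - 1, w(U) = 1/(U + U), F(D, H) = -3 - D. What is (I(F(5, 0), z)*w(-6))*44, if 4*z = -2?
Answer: 55/3 ≈ 18.333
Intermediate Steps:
z = -½ (z = (¼)*(-2) = -½ ≈ -0.50000)
w(U) = 1/(2*U)
I(u, g) = -5
(I(F(5, 0), z)*w(-6))*44 = -5/(2*(-6))*44 = -5*(-1)/(2*6)*44 = -5*(-1/12)*44 = (5/12)*44 = 55/3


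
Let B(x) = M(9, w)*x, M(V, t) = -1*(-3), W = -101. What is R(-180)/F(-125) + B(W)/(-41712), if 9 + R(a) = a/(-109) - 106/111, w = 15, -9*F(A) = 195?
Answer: 284668401/728972816 ≈ 0.39051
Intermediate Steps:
F(A) = -65/3 (F(A) = -⅑*195 = -65/3)
M(V, t) = 3
B(x) = 3*x
R(a) = -1105/111 - a/109 (R(a) = -9 + (a/(-109) - 106/111) = -9 + (a*(-1/109) - 106*1/111) = -9 + (-a/109 - 106/111) = -9 + (-106/111 - a/109) = -1105/111 - a/109)
R(-180)/F(-125) + B(W)/(-41712) = (-1105/111 - 1/109*(-180))/(-65/3) + (3*(-101))/(-41712) = (-1105/111 + 180/109)*(-3/65) - 303*(-1/41712) = -100465/12099*(-3/65) + 101/13904 = 20093/52429 + 101/13904 = 284668401/728972816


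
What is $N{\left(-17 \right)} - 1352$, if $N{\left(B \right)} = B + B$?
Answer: $-1386$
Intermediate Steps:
$N{\left(B \right)} = 2 B$
$N{\left(-17 \right)} - 1352 = 2 \left(-17\right) - 1352 = -34 - 1352 = -1386$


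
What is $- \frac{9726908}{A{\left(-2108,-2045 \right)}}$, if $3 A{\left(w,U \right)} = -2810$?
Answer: $\frac{14590362}{1405} \approx 10385.0$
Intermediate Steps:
$A{\left(w,U \right)} = - \frac{2810}{3}$ ($A{\left(w,U \right)} = \frac{1}{3} \left(-2810\right) = - \frac{2810}{3}$)
$- \frac{9726908}{A{\left(-2108,-2045 \right)}} = - \frac{9726908}{- \frac{2810}{3}} = \left(-9726908\right) \left(- \frac{3}{2810}\right) = \frac{14590362}{1405}$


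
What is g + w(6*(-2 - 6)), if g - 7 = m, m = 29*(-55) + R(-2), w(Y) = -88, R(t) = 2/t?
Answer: -1677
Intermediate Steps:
m = -1596 (m = 29*(-55) + 2/(-2) = -1595 + 2*(-1/2) = -1595 - 1 = -1596)
g = -1589 (g = 7 - 1596 = -1589)
g + w(6*(-2 - 6)) = -1589 - 88 = -1677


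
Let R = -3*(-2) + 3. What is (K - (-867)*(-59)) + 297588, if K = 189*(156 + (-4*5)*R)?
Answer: 241899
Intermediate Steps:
R = 9 (R = 6 + 3 = 9)
K = -4536 (K = 189*(156 - 4*5*9) = 189*(156 - 20*9) = 189*(156 - 180) = 189*(-24) = -4536)
(K - (-867)*(-59)) + 297588 = (-4536 - (-867)*(-59)) + 297588 = (-4536 - 17*3009) + 297588 = (-4536 - 51153) + 297588 = -55689 + 297588 = 241899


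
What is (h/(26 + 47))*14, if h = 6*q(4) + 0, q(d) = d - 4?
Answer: 0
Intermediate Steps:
q(d) = -4 + d
h = 0 (h = 6*(-4 + 4) + 0 = 6*0 + 0 = 0 + 0 = 0)
(h/(26 + 47))*14 = (0/(26 + 47))*14 = (0/73)*14 = ((1/73)*0)*14 = 0*14 = 0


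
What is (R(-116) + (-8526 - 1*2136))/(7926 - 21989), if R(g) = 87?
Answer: 10575/14063 ≈ 0.75197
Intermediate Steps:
(R(-116) + (-8526 - 1*2136))/(7926 - 21989) = (87 + (-8526 - 1*2136))/(7926 - 21989) = (87 + (-8526 - 2136))/(-14063) = (87 - 10662)*(-1/14063) = -10575*(-1/14063) = 10575/14063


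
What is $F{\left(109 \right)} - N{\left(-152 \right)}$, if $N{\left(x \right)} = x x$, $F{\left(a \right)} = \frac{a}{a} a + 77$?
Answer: $-22918$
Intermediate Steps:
$F{\left(a \right)} = 77 + a$ ($F{\left(a \right)} = 1 a + 77 = a + 77 = 77 + a$)
$N{\left(x \right)} = x^{2}$
$F{\left(109 \right)} - N{\left(-152 \right)} = \left(77 + 109\right) - \left(-152\right)^{2} = 186 - 23104 = -22918$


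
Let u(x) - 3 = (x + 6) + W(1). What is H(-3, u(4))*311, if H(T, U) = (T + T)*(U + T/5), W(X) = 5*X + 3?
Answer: -190332/5 ≈ -38066.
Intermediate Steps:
W(X) = 3 + 5*X
u(x) = 17 + x (u(x) = 3 + ((x + 6) + (3 + 5*1)) = 3 + ((6 + x) + (3 + 5)) = 3 + ((6 + x) + 8) = 3 + (14 + x) = 17 + x)
H(T, U) = 2*T*(U + T/5) (H(T, U) = (2*T)*(U + T*(⅕)) = (2*T)*(U + T/5) = 2*T*(U + T/5))
H(-3, u(4))*311 = ((⅖)*(-3)*(-3 + 5*(17 + 4)))*311 = ((⅖)*(-3)*(-3 + 5*21))*311 = ((⅖)*(-3)*(-3 + 105))*311 = ((⅖)*(-3)*102)*311 = -612/5*311 = -190332/5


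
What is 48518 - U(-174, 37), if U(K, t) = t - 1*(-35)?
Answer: 48446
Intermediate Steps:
U(K, t) = 35 + t (U(K, t) = t + 35 = 35 + t)
48518 - U(-174, 37) = 48518 - (35 + 37) = 48518 - 1*72 = 48518 - 72 = 48446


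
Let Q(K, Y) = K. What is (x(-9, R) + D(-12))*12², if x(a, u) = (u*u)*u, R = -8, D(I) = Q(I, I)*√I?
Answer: -73728 - 3456*I*√3 ≈ -73728.0 - 5986.0*I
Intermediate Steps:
D(I) = I^(3/2) (D(I) = I*√I = I^(3/2))
x(a, u) = u³ (x(a, u) = u²*u = u³)
(x(-9, R) + D(-12))*12² = ((-8)³ + (-12)^(3/2))*12² = (-512 - 24*I*√3)*144 = -73728 - 3456*I*√3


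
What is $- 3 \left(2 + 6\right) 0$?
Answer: $0$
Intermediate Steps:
$- 3 \left(2 + 6\right) 0 = \left(-3\right) 8 \cdot 0 = \left(-24\right) 0 = 0$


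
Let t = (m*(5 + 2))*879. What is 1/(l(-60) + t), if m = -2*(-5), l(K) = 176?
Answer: 1/61706 ≈ 1.6206e-5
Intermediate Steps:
m = 10
t = 61530 (t = (10*(5 + 2))*879 = (10*7)*879 = 70*879 = 61530)
1/(l(-60) + t) = 1/(176 + 61530) = 1/61706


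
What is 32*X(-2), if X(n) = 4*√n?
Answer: 128*I*√2 ≈ 181.02*I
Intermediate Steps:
32*X(-2) = 32*(4*√(-2)) = 32*(4*(I*√2)) = 32*(4*I*√2) = 128*I*√2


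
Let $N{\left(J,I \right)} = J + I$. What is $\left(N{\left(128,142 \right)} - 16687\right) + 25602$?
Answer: $9185$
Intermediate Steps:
$N{\left(J,I \right)} = I + J$
$\left(N{\left(128,142 \right)} - 16687\right) + 25602 = \left(\left(142 + 128\right) - 16687\right) + 25602 = \left(270 - 16687\right) + 25602 = -16417 + 25602 = 9185$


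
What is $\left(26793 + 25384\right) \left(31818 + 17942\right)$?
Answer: $2596327520$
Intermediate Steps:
$\left(26793 + 25384\right) \left(31818 + 17942\right) = 52177 \cdot 49760 = 2596327520$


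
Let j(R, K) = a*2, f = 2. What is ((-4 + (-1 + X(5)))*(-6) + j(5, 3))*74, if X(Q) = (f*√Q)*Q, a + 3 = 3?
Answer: 2220 - 4440*√5 ≈ -7708.1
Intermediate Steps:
a = 0 (a = -3 + 3 = 0)
j(R, K) = 0 (j(R, K) = 0*2 = 0)
X(Q) = 2*Q^(3/2) (X(Q) = (2*√Q)*Q = 2*Q^(3/2))
((-4 + (-1 + X(5)))*(-6) + j(5, 3))*74 = ((-4 + (-1 + 2*5^(3/2)))*(-6) + 0)*74 = ((-4 + (-1 + 2*(5*√5)))*(-6) + 0)*74 = ((-4 + (-1 + 10*√5))*(-6) + 0)*74 = ((-5 + 10*√5)*(-6) + 0)*74 = ((30 - 60*√5) + 0)*74 = (30 - 60*√5)*74 = 2220 - 4440*√5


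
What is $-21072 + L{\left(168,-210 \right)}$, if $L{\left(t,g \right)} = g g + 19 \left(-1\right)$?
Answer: $23009$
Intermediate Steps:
$L{\left(t,g \right)} = -19 + g^{2}$ ($L{\left(t,g \right)} = g^{2} - 19 = -19 + g^{2}$)
$-21072 + L{\left(168,-210 \right)} = -21072 - \left(19 - \left(-210\right)^{2}\right) = -21072 + \left(-19 + 44100\right) = -21072 + 44081 = 23009$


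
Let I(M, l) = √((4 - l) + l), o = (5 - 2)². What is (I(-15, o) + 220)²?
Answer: 49284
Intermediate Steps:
o = 9 (o = 3² = 9)
I(M, l) = 2 (I(M, l) = √4 = 2)
(I(-15, o) + 220)² = (2 + 220)² = 222² = 49284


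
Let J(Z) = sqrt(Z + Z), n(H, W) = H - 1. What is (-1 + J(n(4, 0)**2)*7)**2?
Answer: 883 - 42*sqrt(2) ≈ 823.60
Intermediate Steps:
n(H, W) = -1 + H
J(Z) = sqrt(2)*sqrt(Z) (J(Z) = sqrt(2*Z) = sqrt(2)*sqrt(Z))
(-1 + J(n(4, 0)**2)*7)**2 = (-1 + (sqrt(2)*sqrt((-1 + 4)**2))*7)**2 = (-1 + (sqrt(2)*sqrt(3**2))*7)**2 = (-1 + (sqrt(2)*sqrt(9))*7)**2 = (-1 + (sqrt(2)*3)*7)**2 = (-1 + (3*sqrt(2))*7)**2 = (-1 + 21*sqrt(2))**2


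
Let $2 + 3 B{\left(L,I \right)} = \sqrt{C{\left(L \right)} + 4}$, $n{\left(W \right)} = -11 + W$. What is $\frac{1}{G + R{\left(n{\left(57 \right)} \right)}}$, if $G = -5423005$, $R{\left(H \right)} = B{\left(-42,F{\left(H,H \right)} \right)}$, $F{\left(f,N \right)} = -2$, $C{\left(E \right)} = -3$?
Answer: $- \frac{3}{16269016} \approx -1.844 \cdot 10^{-7}$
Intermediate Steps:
$B{\left(L,I \right)} = - \frac{1}{3}$ ($B{\left(L,I \right)} = - \frac{2}{3} + \frac{\sqrt{-3 + 4}}{3} = - \frac{2}{3} + \frac{\sqrt{1}}{3} = - \frac{2}{3} + \frac{1}{3} \cdot 1 = - \frac{2}{3} + \frac{1}{3} = - \frac{1}{3}$)
$R{\left(H \right)} = - \frac{1}{3}$
$\frac{1}{G + R{\left(n{\left(57 \right)} \right)}} = \frac{1}{-5423005 - \frac{1}{3}} = \frac{1}{- \frac{16269016}{3}} = - \frac{3}{16269016}$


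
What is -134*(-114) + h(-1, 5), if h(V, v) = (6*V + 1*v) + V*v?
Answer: 15270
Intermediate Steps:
h(V, v) = v + 6*V + V*v (h(V, v) = (6*V + v) + V*v = (v + 6*V) + V*v = v + 6*V + V*v)
-134*(-114) + h(-1, 5) = -134*(-114) + (5 + 6*(-1) - 1*5) = 15276 + (5 - 6 - 5) = 15276 - 6 = 15270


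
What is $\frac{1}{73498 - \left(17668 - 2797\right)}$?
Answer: $\frac{1}{58627} \approx 1.7057 \cdot 10^{-5}$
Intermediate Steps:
$\frac{1}{73498 - \left(17668 - 2797\right)} = \frac{1}{73498 - 14871} = \frac{1}{58627}$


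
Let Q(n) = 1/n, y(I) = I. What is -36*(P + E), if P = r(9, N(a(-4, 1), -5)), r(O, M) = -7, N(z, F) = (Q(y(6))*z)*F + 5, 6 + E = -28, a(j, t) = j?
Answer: 1476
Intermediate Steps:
E = -34 (E = -6 - 28 = -34)
N(z, F) = 5 + F*z/6 (N(z, F) = (z/6)*F + 5 = F*z/6 + 5 = 5 + F*z/6)
P = -7
-36*(P + E) = -36*(-7 - 34) = -36*(-41) = 1476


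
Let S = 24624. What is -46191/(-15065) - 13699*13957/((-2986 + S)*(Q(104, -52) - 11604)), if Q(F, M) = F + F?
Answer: 2038637972009/530689693160 ≈ 3.8415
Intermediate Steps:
Q(F, M) = 2*F
-46191/(-15065) - 13699*13957/((-2986 + S)*(Q(104, -52) - 11604)) = -46191/(-15065) - 13699*13957/((-2986 + 24624)*(2*104 - 11604)) = -46191*(-1/15065) - 13699*13957/(21638*(208 - 11604)) = 46191/15065 - 13699/((21638*(-11396))*(1/13957)) = 46191/15065 - 13699/((-246586648*1/13957)) = 46191/15065 - 13699/(-246586648/13957) = 46191/15065 - 13699*(-13957/246586648) = 46191/15065 + 27313849/35226664 = 2038637972009/530689693160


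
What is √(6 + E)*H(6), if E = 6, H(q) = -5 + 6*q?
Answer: 62*√3 ≈ 107.39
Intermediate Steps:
√(6 + E)*H(6) = √(6 + 6)*(-5 + 6*6) = √12*(-5 + 36) = (2*√3)*31 = 62*√3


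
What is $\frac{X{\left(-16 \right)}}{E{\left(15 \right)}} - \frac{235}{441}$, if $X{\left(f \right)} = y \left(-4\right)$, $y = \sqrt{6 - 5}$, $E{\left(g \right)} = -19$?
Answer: $- \frac{2701}{8379} \approx -0.32235$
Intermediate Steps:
$y = 1$ ($y = \sqrt{1} = 1$)
$X{\left(f \right)} = -4$ ($X{\left(f \right)} = 1 \left(-4\right) = -4$)
$\frac{X{\left(-16 \right)}}{E{\left(15 \right)}} - \frac{235}{441} = - \frac{4}{-19} - \frac{235}{441} = \left(-4\right) \left(- \frac{1}{19}\right) - \frac{235}{441} = \frac{4}{19} - \frac{235}{441} = - \frac{2701}{8379}$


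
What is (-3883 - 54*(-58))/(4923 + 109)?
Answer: -751/5032 ≈ -0.14924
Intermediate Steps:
(-3883 - 54*(-58))/(4923 + 109) = (-3883 + 3132)/5032 = -751*1/5032 = -751/5032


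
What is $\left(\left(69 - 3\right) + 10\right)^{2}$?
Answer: $5776$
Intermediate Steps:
$\left(\left(69 - 3\right) + 10\right)^{2} = \left(66 + 10\right)^{2} = 76^{2} = 5776$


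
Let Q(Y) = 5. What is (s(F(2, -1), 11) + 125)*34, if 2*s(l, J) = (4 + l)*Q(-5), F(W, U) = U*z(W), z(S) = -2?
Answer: 4760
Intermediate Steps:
F(W, U) = -2*U (F(W, U) = U*(-2) = -2*U)
s(l, J) = 10 + 5*l/2 (s(l, J) = ((4 + l)*5)/2 = (20 + 5*l)/2 = 10 + 5*l/2)
(s(F(2, -1), 11) + 125)*34 = ((10 + 5*(-2*(-1))/2) + 125)*34 = ((10 + (5/2)*2) + 125)*34 = ((10 + 5) + 125)*34 = (15 + 125)*34 = 140*34 = 4760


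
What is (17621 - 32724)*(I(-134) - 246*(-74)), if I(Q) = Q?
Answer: -272911210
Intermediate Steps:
(17621 - 32724)*(I(-134) - 246*(-74)) = (17621 - 32724)*(-134 - 246*(-74)) = -15103*(-134 + 18204) = -15103*18070 = -272911210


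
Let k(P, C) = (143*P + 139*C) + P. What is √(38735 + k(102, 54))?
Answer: √60929 ≈ 246.84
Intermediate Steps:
k(P, C) = 139*C + 144*P (k(P, C) = (139*C + 143*P) + P = 139*C + 144*P)
√(38735 + k(102, 54)) = √(38735 + (139*54 + 144*102)) = √(38735 + (7506 + 14688)) = √(38735 + 22194) = √60929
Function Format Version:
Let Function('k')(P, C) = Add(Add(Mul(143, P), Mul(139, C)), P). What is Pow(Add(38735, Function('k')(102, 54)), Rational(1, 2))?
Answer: Pow(60929, Rational(1, 2)) ≈ 246.84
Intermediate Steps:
Function('k')(P, C) = Add(Mul(139, C), Mul(144, P)) (Function('k')(P, C) = Add(Add(Mul(139, C), Mul(143, P)), P) = Add(Mul(139, C), Mul(144, P)))
Pow(Add(38735, Function('k')(102, 54)), Rational(1, 2)) = Pow(Add(38735, Add(Mul(139, 54), Mul(144, 102))), Rational(1, 2)) = Pow(Add(38735, Add(7506, 14688)), Rational(1, 2)) = Pow(Add(38735, 22194), Rational(1, 2)) = Pow(60929, Rational(1, 2))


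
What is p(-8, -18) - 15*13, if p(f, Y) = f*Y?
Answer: -51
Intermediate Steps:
p(f, Y) = Y*f
p(-8, -18) - 15*13 = -18*(-8) - 15*13 = 144 - 195 = -51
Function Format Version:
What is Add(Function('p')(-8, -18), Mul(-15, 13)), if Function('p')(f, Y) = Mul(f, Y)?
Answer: -51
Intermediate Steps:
Function('p')(f, Y) = Mul(Y, f)
Add(Function('p')(-8, -18), Mul(-15, 13)) = Add(Mul(-18, -8), Mul(-15, 13)) = Add(144, -195) = -51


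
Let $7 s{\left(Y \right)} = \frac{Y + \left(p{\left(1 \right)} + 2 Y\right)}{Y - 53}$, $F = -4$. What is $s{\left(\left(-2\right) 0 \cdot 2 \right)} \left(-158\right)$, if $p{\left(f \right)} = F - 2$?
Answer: $- \frac{948}{371} \approx -2.5553$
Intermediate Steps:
$p{\left(f \right)} = -6$ ($p{\left(f \right)} = -4 - 2 = -6$)
$s{\left(Y \right)} = \frac{-6 + 3 Y}{7 \left(-53 + Y\right)}$ ($s{\left(Y \right)} = \frac{\left(Y + \left(-6 + 2 Y\right)\right) \frac{1}{Y - 53}}{7} = \frac{\left(-6 + 3 Y\right) \frac{1}{-53 + Y}}{7} = \frac{\frac{1}{-53 + Y} \left(-6 + 3 Y\right)}{7} = \frac{-6 + 3 Y}{7 \left(-53 + Y\right)}$)
$s{\left(\left(-2\right) 0 \cdot 2 \right)} \left(-158\right) = \frac{3 \left(-2 + \left(-2\right) 0 \cdot 2\right)}{7 \left(-53 + \left(-2\right) 0 \cdot 2\right)} \left(-158\right) = \frac{3 \left(-2 + 0 \cdot 2\right)}{7 \left(-53 + 0 \cdot 2\right)} \left(-158\right) = \frac{3 \left(-2 + 0\right)}{7 \left(-53 + 0\right)} \left(-158\right) = \frac{3}{7} \frac{1}{-53} \left(-2\right) \left(-158\right) = \frac{3}{7} \left(- \frac{1}{53}\right) \left(-2\right) \left(-158\right) = \frac{6}{371} \left(-158\right) = - \frac{948}{371}$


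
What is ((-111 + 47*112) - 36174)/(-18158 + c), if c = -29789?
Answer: 31021/47947 ≈ 0.64699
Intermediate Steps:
((-111 + 47*112) - 36174)/(-18158 + c) = ((-111 + 47*112) - 36174)/(-18158 - 29789) = ((-111 + 5264) - 36174)/(-47947) = (5153 - 36174)*(-1/47947) = -31021*(-1/47947) = 31021/47947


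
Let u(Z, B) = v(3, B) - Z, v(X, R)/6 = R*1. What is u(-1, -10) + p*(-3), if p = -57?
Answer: 112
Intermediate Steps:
v(X, R) = 6*R (v(X, R) = 6*(R*1) = 6*R)
u(Z, B) = -Z + 6*B (u(Z, B) = 6*B - Z = -Z + 6*B)
u(-1, -10) + p*(-3) = (-1*(-1) + 6*(-10)) - 57*(-3) = (1 - 60) + 171 = -59 + 171 = 112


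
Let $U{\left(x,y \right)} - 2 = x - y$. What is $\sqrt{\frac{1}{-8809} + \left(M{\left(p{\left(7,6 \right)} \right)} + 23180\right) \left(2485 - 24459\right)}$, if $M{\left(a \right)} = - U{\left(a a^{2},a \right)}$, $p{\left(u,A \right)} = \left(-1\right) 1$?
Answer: $\frac{i \sqrt{39521944020196741}}{8809} \approx 22568.0 i$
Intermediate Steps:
$p{\left(u,A \right)} = -1$
$U{\left(x,y \right)} = 2 + x - y$ ($U{\left(x,y \right)} = 2 + \left(x - y\right) = 2 + x - y$)
$M{\left(a \right)} = -2 + a - a^{3}$ ($M{\left(a \right)} = - (2 + a a^{2} - a) = - (2 + a^{3} - a) = -2 + a - a^{3}$)
$\sqrt{\frac{1}{-8809} + \left(M{\left(p{\left(7,6 \right)} \right)} + 23180\right) \left(2485 - 24459\right)} = \sqrt{\frac{1}{-8809} + \left(\left(-2 - 1 - \left(-1\right)^{3}\right) + 23180\right) \left(2485 - 24459\right)} = \sqrt{- \frac{1}{8809} + \left(\left(-2 - 1 - -1\right) + 23180\right) \left(-21974\right)} = \sqrt{- \frac{1}{8809} + \left(\left(-2 - 1 + 1\right) + 23180\right) \left(-21974\right)} = \sqrt{- \frac{1}{8809} + \left(-2 + 23180\right) \left(-21974\right)} = \sqrt{- \frac{1}{8809} + 23178 \left(-21974\right)} = \sqrt{- \frac{1}{8809} - 509313372} = \sqrt{- \frac{4486541493949}{8809}} = \frac{i \sqrt{39521944020196741}}{8809}$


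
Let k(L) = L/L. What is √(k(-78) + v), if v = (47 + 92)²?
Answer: √19322 ≈ 139.00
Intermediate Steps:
k(L) = 1
v = 19321 (v = 139² = 19321)
√(k(-78) + v) = √(1 + 19321) = √19322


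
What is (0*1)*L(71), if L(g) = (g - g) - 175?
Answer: 0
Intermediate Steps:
L(g) = -175 (L(g) = 0 - 175 = -175)
(0*1)*L(71) = (0*1)*(-175) = 0*(-175) = 0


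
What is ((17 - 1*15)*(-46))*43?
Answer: -3956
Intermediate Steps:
((17 - 1*15)*(-46))*43 = ((17 - 15)*(-46))*43 = (2*(-46))*43 = -92*43 = -3956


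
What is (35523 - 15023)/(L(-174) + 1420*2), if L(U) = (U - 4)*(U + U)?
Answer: 5125/16196 ≈ 0.31644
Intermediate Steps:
L(U) = 2*U*(-4 + U) (L(U) = (-4 + U)*(2*U) = 2*U*(-4 + U))
(35523 - 15023)/(L(-174) + 1420*2) = (35523 - 15023)/(2*(-174)*(-4 - 174) + 1420*2) = 20500/(2*(-174)*(-178) + 2840) = 20500/(61944 + 2840) = 20500/64784 = 20500*(1/64784) = 5125/16196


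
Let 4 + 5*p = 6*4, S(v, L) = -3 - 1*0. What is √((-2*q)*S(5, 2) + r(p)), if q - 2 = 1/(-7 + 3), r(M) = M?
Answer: √58/2 ≈ 3.8079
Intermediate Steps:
S(v, L) = -3 (S(v, L) = -3 + 0 = -3)
p = 4 (p = -⅘ + (6*4)/5 = -⅘ + (⅕)*24 = -⅘ + 24/5 = 4)
q = 7/4 (q = 2 + 1/(-7 + 3) = 2 + 1/(-4) = 2 - ¼ = 7/4 ≈ 1.7500)
√((-2*q)*S(5, 2) + r(p)) = √(-2*7/4*(-3) + 4) = √(-7/2*(-3) + 4) = √(21/2 + 4) = √(29/2) = √58/2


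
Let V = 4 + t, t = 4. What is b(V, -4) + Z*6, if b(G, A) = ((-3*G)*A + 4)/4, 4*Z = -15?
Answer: 5/2 ≈ 2.5000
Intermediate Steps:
Z = -15/4 (Z = (¼)*(-15) = -15/4 ≈ -3.7500)
V = 8 (V = 4 + 4 = 8)
b(G, A) = 1 - 3*A*G/4 (b(G, A) = (-3*A*G + 4)*(¼) = (4 - 3*A*G)*(¼) = 1 - 3*A*G/4)
b(V, -4) + Z*6 = (1 - ¾*(-4)*8) - 15/4*6 = (1 + 24) - 45/2 = 25 - 45/2 = 5/2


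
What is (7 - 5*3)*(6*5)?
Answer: -240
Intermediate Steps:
(7 - 5*3)*(6*5) = (7 - 15)*30 = -8*30 = -240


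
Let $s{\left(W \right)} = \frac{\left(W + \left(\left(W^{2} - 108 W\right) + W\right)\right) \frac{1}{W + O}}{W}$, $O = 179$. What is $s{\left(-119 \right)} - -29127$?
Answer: $\frac{116493}{4} \approx 29123.0$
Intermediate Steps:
$s{\left(W \right)} = \frac{W^{2} - 106 W}{W \left(179 + W\right)}$ ($s{\left(W \right)} = \frac{\left(W + \left(\left(W^{2} - 108 W\right) + W\right)\right) \frac{1}{W + 179}}{W} = \frac{\left(W + \left(W^{2} - 107 W\right)\right) \frac{1}{179 + W}}{W} = \frac{\left(W^{2} - 106 W\right) \frac{1}{179 + W}}{W} = \frac{\frac{1}{179 + W} \left(W^{2} - 106 W\right)}{W} = \frac{W^{2} - 106 W}{W \left(179 + W\right)}$)
$s{\left(-119 \right)} - -29127 = \frac{-106 - 119}{179 - 119} - -29127 = \frac{1}{60} \left(-225\right) + 29127 = - \frac{15}{4} + 29127 = \frac{116493}{4}$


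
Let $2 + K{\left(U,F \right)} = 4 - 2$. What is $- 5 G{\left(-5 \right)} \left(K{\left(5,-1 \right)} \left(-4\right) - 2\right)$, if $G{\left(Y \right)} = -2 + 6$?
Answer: $40$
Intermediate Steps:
$K{\left(U,F \right)} = 0$ ($K{\left(U,F \right)} = -2 + \left(4 - 2\right) = -2 + 2 = 0$)
$G{\left(Y \right)} = 4$
$- 5 G{\left(-5 \right)} \left(K{\left(5,-1 \right)} \left(-4\right) - 2\right) = \left(-5\right) 4 \left(0 \left(-4\right) - 2\right) = - 20 \left(0 - 2\right) = \left(-20\right) \left(-2\right) = 40$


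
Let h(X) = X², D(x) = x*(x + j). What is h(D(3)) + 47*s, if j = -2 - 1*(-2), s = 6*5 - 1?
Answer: 1444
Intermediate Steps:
s = 29 (s = 30 - 1 = 29)
j = 0 (j = -2 + 2 = 0)
D(x) = x² (D(x) = x*(x + 0) = x*x = x²)
h(D(3)) + 47*s = (3²)² + 47*29 = 9² + 1363 = 81 + 1363 = 1444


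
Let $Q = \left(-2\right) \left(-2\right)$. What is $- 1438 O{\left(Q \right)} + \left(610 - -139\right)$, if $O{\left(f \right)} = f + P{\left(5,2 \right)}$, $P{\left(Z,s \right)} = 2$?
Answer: $-7879$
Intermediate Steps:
$Q = 4$
$O{\left(f \right)} = 2 + f$ ($O{\left(f \right)} = f + 2 = 2 + f$)
$- 1438 O{\left(Q \right)} + \left(610 - -139\right) = - 1438 \left(2 + 4\right) + \left(610 - -139\right) = \left(-1438\right) 6 + \left(610 + 139\right) = -8628 + 749 = -7879$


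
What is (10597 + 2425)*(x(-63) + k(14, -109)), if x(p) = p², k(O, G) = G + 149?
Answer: 52205198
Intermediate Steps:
k(O, G) = 149 + G
(10597 + 2425)*(x(-63) + k(14, -109)) = (10597 + 2425)*((-63)² + (149 - 109)) = 13022*(3969 + 40) = 13022*4009 = 52205198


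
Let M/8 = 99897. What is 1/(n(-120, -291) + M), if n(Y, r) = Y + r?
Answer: 1/798765 ≈ 1.2519e-6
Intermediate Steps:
M = 799176 (M = 8*99897 = 799176)
1/(n(-120, -291) + M) = 1/((-120 - 291) + 799176) = 1/(-411 + 799176) = 1/798765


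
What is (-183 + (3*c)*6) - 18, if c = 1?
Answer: -183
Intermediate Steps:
(-183 + (3*c)*6) - 18 = (-183 + (3*1)*6) - 18 = (-183 + 3*6) - 18 = (-183 + 18) - 18 = -165 - 18 = -183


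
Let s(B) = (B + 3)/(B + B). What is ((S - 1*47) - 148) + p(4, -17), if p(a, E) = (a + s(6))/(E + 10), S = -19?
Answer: -6011/28 ≈ -214.68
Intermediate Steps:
s(B) = (3 + B)/(2*B) (s(B) = (3 + B)/((2*B)) = (3 + B)*(1/(2*B)) = (3 + B)/(2*B))
p(a, E) = (¾ + a)/(10 + E) (p(a, E) = (a + (½)*(3 + 6)/6)/(E + 10) = (a + (½)*(⅙)*9)/(10 + E) = (a + ¾)/(10 + E) = (¾ + a)/(10 + E))
((S - 1*47) - 148) + p(4, -17) = ((-19 - 1*47) - 148) + (¾ + 4)/(10 - 17) = ((-19 - 47) - 148) + (19/4)/(-7) = (-66 - 148) - ⅐*19/4 = -214 - 19/28 = -6011/28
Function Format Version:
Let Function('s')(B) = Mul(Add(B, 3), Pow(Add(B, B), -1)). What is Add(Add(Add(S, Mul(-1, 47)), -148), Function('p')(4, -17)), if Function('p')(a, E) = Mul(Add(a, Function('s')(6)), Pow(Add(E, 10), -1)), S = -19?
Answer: Rational(-6011, 28) ≈ -214.68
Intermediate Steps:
Function('s')(B) = Mul(Rational(1, 2), Pow(B, -1), Add(3, B)) (Function('s')(B) = Mul(Add(3, B), Pow(Mul(2, B), -1)) = Mul(Add(3, B), Mul(Rational(1, 2), Pow(B, -1))) = Mul(Rational(1, 2), Pow(B, -1), Add(3, B)))
Function('p')(a, E) = Mul(Pow(Add(10, E), -1), Add(Rational(3, 4), a)) (Function('p')(a, E) = Mul(Add(a, Mul(Rational(1, 2), Pow(6, -1), Add(3, 6))), Pow(Add(E, 10), -1)) = Mul(Add(a, Mul(Rational(1, 2), Rational(1, 6), 9)), Pow(Add(10, E), -1)) = Mul(Add(a, Rational(3, 4)), Pow(Add(10, E), -1)) = Mul(Add(Rational(3, 4), a), Pow(Add(10, E), -1)) = Mul(Pow(Add(10, E), -1), Add(Rational(3, 4), a)))
Add(Add(Add(S, Mul(-1, 47)), -148), Function('p')(4, -17)) = Add(Add(Add(-19, Mul(-1, 47)), -148), Mul(Pow(Add(10, -17), -1), Add(Rational(3, 4), 4))) = Add(Add(Add(-19, -47), -148), Mul(Pow(-7, -1), Rational(19, 4))) = Add(Add(-66, -148), Mul(Rational(-1, 7), Rational(19, 4))) = Add(-214, Rational(-19, 28)) = Rational(-6011, 28)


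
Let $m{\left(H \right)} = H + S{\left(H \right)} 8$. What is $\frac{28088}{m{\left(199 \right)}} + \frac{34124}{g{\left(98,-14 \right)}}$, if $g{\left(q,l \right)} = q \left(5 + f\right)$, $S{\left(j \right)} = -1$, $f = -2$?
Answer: $\frac{7387778}{28077} \approx 263.13$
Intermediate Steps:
$g{\left(q,l \right)} = 3 q$ ($g{\left(q,l \right)} = q \left(5 - 2\right) = q 3 = 3 q$)
$m{\left(H \right)} = -8 + H$ ($m{\left(H \right)} = H - 8 = -8 + H$)
$\frac{28088}{m{\left(199 \right)}} + \frac{34124}{g{\left(98,-14 \right)}} = \frac{28088}{-8 + 199} + \frac{34124}{3 \cdot 98} = \frac{28088}{191} + \frac{34124}{294} = 28088 \cdot \frac{1}{191} + 34124 \cdot \frac{1}{294} = \frac{28088}{191} + \frac{17062}{147} = \frac{7387778}{28077}$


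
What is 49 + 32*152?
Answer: 4913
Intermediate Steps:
49 + 32*152 = 49 + 4864 = 4913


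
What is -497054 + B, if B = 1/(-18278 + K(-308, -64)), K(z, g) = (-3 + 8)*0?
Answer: -9085153013/18278 ≈ -4.9705e+5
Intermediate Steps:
K(z, g) = 0 (K(z, g) = 5*0 = 0)
B = -1/18278 (B = 1/(-18278 + 0) = 1/(-18278) = -1/18278 ≈ -5.4711e-5)
-497054 + B = -497054 - 1/18278 = -9085153013/18278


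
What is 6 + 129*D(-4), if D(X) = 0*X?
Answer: 6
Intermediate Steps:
D(X) = 0
6 + 129*D(-4) = 6 + 129*0 = 6 + 0 = 6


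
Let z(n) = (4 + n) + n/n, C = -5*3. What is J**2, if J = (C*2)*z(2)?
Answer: 44100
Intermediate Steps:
C = -15
z(n) = 5 + n (z(n) = (4 + n) + 1 = 5 + n)
J = -210 (J = (-15*2)*(5 + 2) = -30*7 = -210)
J**2 = (-210)**2 = 44100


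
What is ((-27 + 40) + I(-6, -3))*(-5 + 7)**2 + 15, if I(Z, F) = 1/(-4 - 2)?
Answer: 199/3 ≈ 66.333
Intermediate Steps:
I(Z, F) = -1/6 (I(Z, F) = 1/(-6) = -1/6)
((-27 + 40) + I(-6, -3))*(-5 + 7)**2 + 15 = ((-27 + 40) - 1/6)*(-5 + 7)**2 + 15 = (13 - 1/6)*2**2 + 15 = (77/6)*4 + 15 = 154/3 + 15 = 199/3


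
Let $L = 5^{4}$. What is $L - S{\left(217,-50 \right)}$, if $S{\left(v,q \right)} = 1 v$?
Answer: $408$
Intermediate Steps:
$L = 625$
$S{\left(v,q \right)} = v$
$L - S{\left(217,-50 \right)} = 625 - 217 = 408$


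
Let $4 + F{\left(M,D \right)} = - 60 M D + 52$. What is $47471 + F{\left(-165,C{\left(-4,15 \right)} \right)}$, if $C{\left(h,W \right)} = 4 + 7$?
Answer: $156419$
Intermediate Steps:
$C{\left(h,W \right)} = 11$
$F{\left(M,D \right)} = 48 - 60 D M$ ($F{\left(M,D \right)} = -4 + \left(- 60 M D + 52\right) = -4 - \left(-52 + 60 D M\right) = 48 - 60 D M$)
$47471 + F{\left(-165,C{\left(-4,15 \right)} \right)} = 47471 - \left(-48 + 660 \left(-165\right)\right) = 47471 + \left(48 + 108900\right) = 47471 + 108948 = 156419$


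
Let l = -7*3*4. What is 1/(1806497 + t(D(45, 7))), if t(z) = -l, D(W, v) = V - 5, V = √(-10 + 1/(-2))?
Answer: 1/1806581 ≈ 5.5353e-7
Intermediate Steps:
V = I*√42/2 (V = √(-10 - ½) = √(-21/2) = I*√42/2 ≈ 3.2404*I)
D(W, v) = -5 + I*√42/2 (D(W, v) = I*√42/2 - 5 = -5 + I*√42/2)
l = -84 (l = -21*4 = -84)
t(z) = 84 (t(z) = -1*(-84) = 84)
1/(1806497 + t(D(45, 7))) = 1/(1806497 + 84) = 1/1806581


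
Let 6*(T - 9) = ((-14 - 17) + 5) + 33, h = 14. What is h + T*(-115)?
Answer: -6931/6 ≈ -1155.2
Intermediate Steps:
T = 61/6 (T = 9 + (((-14 - 17) + 5) + 33)/6 = 9 + ((-31 + 5) + 33)/6 = 9 + (-26 + 33)/6 = 9 + (1/6)*7 = 9 + 7/6 = 61/6 ≈ 10.167)
h + T*(-115) = 14 + (61/6)*(-115) = 14 - 7015/6 = -6931/6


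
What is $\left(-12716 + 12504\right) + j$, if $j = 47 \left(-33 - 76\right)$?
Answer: $-5335$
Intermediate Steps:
$j = -5123$ ($j = 47 \left(-109\right) = -5123$)
$\left(-12716 + 12504\right) + j = \left(-12716 + 12504\right) - 5123 = -212 - 5123 = -5335$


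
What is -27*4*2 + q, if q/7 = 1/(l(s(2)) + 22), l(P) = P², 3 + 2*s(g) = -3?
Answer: -6689/31 ≈ -215.77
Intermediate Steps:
s(g) = -3 (s(g) = -3/2 + (½)*(-3) = -3/2 - 3/2 = -3)
q = 7/31 (q = 7/((-3)² + 22) = 7/(9 + 22) = 7/31 ≈ 0.22581)
-27*4*2 + q = -27*4*2 + 7/31 = -216 + 7/31 = -6689/31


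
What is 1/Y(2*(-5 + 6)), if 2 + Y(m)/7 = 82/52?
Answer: -26/77 ≈ -0.33766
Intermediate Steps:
Y(m) = -77/26 (Y(m) = -14 + 7*(82/52) = -14 + 7*(82*(1/52)) = -14 + 7*(41/26) = -14 + 287/26 = -77/26)
1/Y(2*(-5 + 6)) = 1/(-77/26) = -26/77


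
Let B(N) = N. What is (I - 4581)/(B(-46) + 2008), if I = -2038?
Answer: -6619/1962 ≈ -3.3736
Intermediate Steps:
(I - 4581)/(B(-46) + 2008) = (-2038 - 4581)/(-46 + 2008) = -6619/1962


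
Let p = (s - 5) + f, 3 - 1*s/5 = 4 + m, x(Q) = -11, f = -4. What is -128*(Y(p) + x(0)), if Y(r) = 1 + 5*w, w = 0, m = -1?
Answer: 1280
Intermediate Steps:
s = 0 (s = 15 - 5*(4 - 1) = 15 - 5*3 = 15 - 15 = 0)
p = -9 (p = (0 - 5) - 4 = -5 - 4 = -9)
Y(r) = 1 (Y(r) = 1 + 5*0 = 1 + 0 = 1)
-128*(Y(p) + x(0)) = -128*(1 - 11) = -128*(-10) = 1280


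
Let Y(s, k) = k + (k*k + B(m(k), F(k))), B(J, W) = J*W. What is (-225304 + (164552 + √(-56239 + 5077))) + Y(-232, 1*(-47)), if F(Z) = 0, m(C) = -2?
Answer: -58590 + I*√51162 ≈ -58590.0 + 226.19*I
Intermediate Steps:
Y(s, k) = k + k² (Y(s, k) = k + (k*k - 2*0) = k + (k² + 0) = k + k²)
(-225304 + (164552 + √(-56239 + 5077))) + Y(-232, 1*(-47)) = (-225304 + (164552 + √(-56239 + 5077))) + (1*(-47))*(1 + 1*(-47)) = (-225304 + (164552 + √(-51162))) - 47*(1 - 47) = (-225304 + (164552 + I*√51162)) - 47*(-46) = (-60752 + I*√51162) + 2162 = -58590 + I*√51162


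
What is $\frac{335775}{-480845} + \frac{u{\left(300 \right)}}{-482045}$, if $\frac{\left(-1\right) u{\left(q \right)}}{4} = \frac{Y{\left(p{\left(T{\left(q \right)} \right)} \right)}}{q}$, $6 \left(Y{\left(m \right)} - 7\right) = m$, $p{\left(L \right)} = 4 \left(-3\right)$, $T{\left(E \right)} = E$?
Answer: $- \frac{485575883456}{695366784075} \approx -0.6983$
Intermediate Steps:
$p{\left(L \right)} = -12$
$Y{\left(m \right)} = 7 + \frac{m}{6}$
$u{\left(q \right)} = - \frac{20}{q}$ ($u{\left(q \right)} = - 4 \frac{7 + \frac{1}{6} \left(-12\right)}{q} = - 4 \frac{7 - 2}{q} = - 4 \frac{5}{q} = - \frac{20}{q}$)
$\frac{335775}{-480845} + \frac{u{\left(300 \right)}}{-482045} = \frac{335775}{-480845} + \frac{\left(-20\right) \frac{1}{300}}{-482045} = 335775 \left(- \frac{1}{480845}\right) + \left(-20\right) \frac{1}{300} \left(- \frac{1}{482045}\right) = - \frac{67155}{96169} - - \frac{1}{7230675} = - \frac{67155}{96169} + \frac{1}{7230675} = - \frac{485575883456}{695366784075}$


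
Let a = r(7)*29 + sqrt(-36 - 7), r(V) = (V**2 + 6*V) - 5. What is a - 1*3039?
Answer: -545 + I*sqrt(43) ≈ -545.0 + 6.5574*I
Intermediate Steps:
r(V) = -5 + V**2 + 6*V
a = 2494 + I*sqrt(43) (a = (-5 + 7**2 + 6*7)*29 + sqrt(-36 - 7) = (-5 + 49 + 42)*29 + sqrt(-43) = 86*29 + I*sqrt(43) = 2494 + I*sqrt(43) ≈ 2494.0 + 6.5574*I)
a - 1*3039 = (2494 + I*sqrt(43)) - 1*3039 = (2494 + I*sqrt(43)) - 3039 = -545 + I*sqrt(43)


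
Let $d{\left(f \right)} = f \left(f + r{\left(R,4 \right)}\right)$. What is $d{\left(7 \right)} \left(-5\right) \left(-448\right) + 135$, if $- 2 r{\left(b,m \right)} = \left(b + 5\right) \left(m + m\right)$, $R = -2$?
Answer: $-78265$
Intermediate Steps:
$r{\left(b,m \right)} = - m \left(5 + b\right)$ ($r{\left(b,m \right)} = - \frac{\left(b + 5\right) \left(m + m\right)}{2} = - \frac{\left(5 + b\right) 2 m}{2} = - \frac{2 m \left(5 + b\right)}{2} = - m \left(5 + b\right)$)
$d{\left(f \right)} = f \left(-12 + f\right)$ ($d{\left(f \right)} = f \left(f - 4 \left(5 - 2\right)\right) = f \left(f - 4 \cdot 3\right) = f \left(f - 12\right) = f \left(-12 + f\right)$)
$d{\left(7 \right)} \left(-5\right) \left(-448\right) + 135 = 7 \left(-12 + 7\right) \left(-5\right) \left(-448\right) + 135 = 7 \left(-5\right) \left(-5\right) \left(-448\right) + 135 = \left(-35\right) \left(-5\right) \left(-448\right) + 135 = 175 \left(-448\right) + 135 = -78400 + 135 = -78265$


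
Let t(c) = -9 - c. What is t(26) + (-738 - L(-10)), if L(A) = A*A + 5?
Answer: -878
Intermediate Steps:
L(A) = 5 + A² (L(A) = A² + 5 = 5 + A²)
t(26) + (-738 - L(-10)) = (-9 - 1*26) + (-738 - (5 + (-10)²)) = (-9 - 26) + (-738 - (5 + 100)) = -35 + (-738 - 1*105) = -35 + (-738 - 105) = -35 - 843 = -878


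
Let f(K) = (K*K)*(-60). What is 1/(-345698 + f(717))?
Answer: -1/31191038 ≈ -3.2060e-8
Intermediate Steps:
f(K) = -60*K² (f(K) = K²*(-60) = -60*K²)
1/(-345698 + f(717)) = 1/(-345698 - 60*717²) = 1/(-345698 - 60*514089) = 1/(-345698 - 30845340) = 1/(-31191038) = -1/31191038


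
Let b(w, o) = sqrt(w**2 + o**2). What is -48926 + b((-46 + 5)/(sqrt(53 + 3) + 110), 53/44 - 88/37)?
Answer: -48926 + 5*sqrt(12212011795 + 401711310*sqrt(14))/445628 - sqrt(14)*sqrt(12212011795 + 401711310*sqrt(14))/4901908 ≈ -48925.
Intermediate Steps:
b(w, o) = sqrt(o**2 + w**2)
-48926 + b((-46 + 5)/(sqrt(53 + 3) + 110), 53/44 - 88/37) = -48926 + sqrt((53/44 - 88/37)**2 + ((-46 + 5)/(sqrt(53 + 3) + 110))**2) = -48926 + sqrt((53*(1/44) - 88*1/37)**2 + (-41/(sqrt(56) + 110))**2) = -48926 + sqrt((53/44 - 88/37)**2 + (-41/(2*sqrt(14) + 110))**2) = -48926 + sqrt((-1911/1628)**2 + (-41/(110 + 2*sqrt(14)))**2) = -48926 + sqrt(3651921/2650384 + 1681/(110 + 2*sqrt(14))**2)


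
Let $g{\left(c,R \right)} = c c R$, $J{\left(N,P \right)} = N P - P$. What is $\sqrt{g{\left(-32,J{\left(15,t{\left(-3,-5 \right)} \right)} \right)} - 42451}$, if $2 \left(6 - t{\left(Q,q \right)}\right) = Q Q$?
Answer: $i \sqrt{20947} \approx 144.73 i$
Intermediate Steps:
$t{\left(Q,q \right)} = 6 - \frac{Q^{2}}{2}$ ($t{\left(Q,q \right)} = 6 - \frac{Q Q}{2} = 6 - \frac{Q^{2}}{2}$)
$J{\left(N,P \right)} = - P + N P$
$g{\left(c,R \right)} = R c^{2}$ ($g{\left(c,R \right)} = c^{2} R = R c^{2}$)
$\sqrt{g{\left(-32,J{\left(15,t{\left(-3,-5 \right)} \right)} \right)} - 42451} = \sqrt{\left(6 - \frac{\left(-3\right)^{2}}{2}\right) \left(-1 + 15\right) \left(-32\right)^{2} - 42451} = \sqrt{\left(6 - \frac{9}{2}\right) 14 \cdot 1024 - 42451} = \sqrt{\frac{3}{2} \cdot 14 \cdot 1024 - 42451} = \sqrt{21 \cdot 1024 - 42451} = \sqrt{21504 - 42451} = \sqrt{-20947} = i \sqrt{20947}$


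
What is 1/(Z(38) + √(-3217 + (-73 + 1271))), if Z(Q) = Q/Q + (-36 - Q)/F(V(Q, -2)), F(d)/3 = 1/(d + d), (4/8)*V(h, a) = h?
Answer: -33735/126468196 - 9*I*√2019/126468196 ≈ -0.00026675 - 3.1976e-6*I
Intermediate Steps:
V(h, a) = 2*h
F(d) = 3/(2*d) (F(d) = 3/(d + d) = 3/((2*d)) = 3*(1/(2*d)) = 3/(2*d))
Z(Q) = 1 + 4*Q*(-36 - Q)/3 (Z(Q) = Q/Q + (-36 - Q)/((3/(2*((2*Q))))) = 1 + (-36 - Q)/((3*(1/(2*Q))/2)) = 1 + (-36 - Q)/((3/(4*Q))) = 1 + (-36 - Q)*(4*Q/3) = 1 + 4*Q*(-36 - Q)/3)
1/(Z(38) + √(-3217 + (-73 + 1271))) = 1/((1 - 4/3*38*(36 + 38)) + √(-3217 + (-73 + 1271))) = 1/((1 - 4/3*38*74) + √(-3217 + 1198)) = 1/((1 - 11248/3) + √(-2019)) = 1/(-11245/3 + I*√2019)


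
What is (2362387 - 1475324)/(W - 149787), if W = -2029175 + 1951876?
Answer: -887063/227086 ≈ -3.9063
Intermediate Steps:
W = -77299
(2362387 - 1475324)/(W - 149787) = (2362387 - 1475324)/(-77299 - 149787) = 887063/(-227086) = 887063*(-1/227086) = -887063/227086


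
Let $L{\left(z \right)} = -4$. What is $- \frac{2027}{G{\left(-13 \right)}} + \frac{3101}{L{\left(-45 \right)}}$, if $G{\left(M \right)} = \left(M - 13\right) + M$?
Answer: $- \frac{112831}{156} \approx -723.28$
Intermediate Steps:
$G{\left(M \right)} = -13 + 2 M$ ($G{\left(M \right)} = \left(-13 + M\right) + M = -13 + 2 M$)
$- \frac{2027}{G{\left(-13 \right)}} + \frac{3101}{L{\left(-45 \right)}} = - \frac{2027}{-13 + 2 \left(-13\right)} + \frac{3101}{-4} = - \frac{2027}{-13 - 26} + 3101 \left(- \frac{1}{4}\right) = - \frac{2027}{-39} - \frac{3101}{4} = \left(-2027\right) \left(- \frac{1}{39}\right) - \frac{3101}{4} = \frac{2027}{39} - \frac{3101}{4} = - \frac{112831}{156}$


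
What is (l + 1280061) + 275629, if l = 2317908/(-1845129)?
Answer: 956815472034/615043 ≈ 1.5557e+6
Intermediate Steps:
l = -772636/615043 (l = 2317908*(-1/1845129) = -772636/615043 ≈ -1.2562)
(l + 1280061) + 275629 = (-772636/615043 + 1280061) + 275629 = 787291784987/615043 + 275629 = 956815472034/615043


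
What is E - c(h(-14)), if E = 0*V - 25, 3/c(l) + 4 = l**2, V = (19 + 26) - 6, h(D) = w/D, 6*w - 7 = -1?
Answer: -6329/261 ≈ -24.249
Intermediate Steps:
w = 1 (w = 7/6 + (1/6)*(-1) = 7/6 - 1/6 = 1)
h(D) = 1/D
V = 39 (V = 45 - 6 = 39)
c(l) = 3/(-4 + l**2)
E = -25 (E = 0*39 - 25 = 0 - 25 = -25)
E - c(h(-14)) = -25 - 3/(-4 + (1/(-14))**2) = -25 - 3/(-4 + (-1/14)**2) = -25 - 3/(-4 + 1/196) = -25 - 3/(-783/196) = -25 - 3*(-196)/783 = -25 - 1*(-196/261) = -25 + 196/261 = -6329/261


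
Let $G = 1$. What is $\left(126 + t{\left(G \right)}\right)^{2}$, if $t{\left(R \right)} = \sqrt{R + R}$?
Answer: $\left(126 + \sqrt{2}\right)^{2} \approx 16234.0$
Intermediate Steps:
$t{\left(R \right)} = \sqrt{2} \sqrt{R}$ ($t{\left(R \right)} = \sqrt{2 R} = \sqrt{2} \sqrt{R}$)
$\left(126 + t{\left(G \right)}\right)^{2} = \left(126 + \sqrt{2} \sqrt{1}\right)^{2} = \left(126 + \sqrt{2} \cdot 1\right)^{2} = \left(126 + \sqrt{2}\right)^{2}$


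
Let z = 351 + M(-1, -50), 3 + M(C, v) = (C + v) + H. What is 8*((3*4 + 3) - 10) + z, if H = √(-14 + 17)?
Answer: 337 + √3 ≈ 338.73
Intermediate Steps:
H = √3 ≈ 1.7320
M(C, v) = -3 + C + v + √3 (M(C, v) = -3 + ((C + v) + √3) = -3 + (C + v + √3) = -3 + C + v + √3)
z = 297 + √3 (z = 351 + (-3 - 1 - 50 + √3) = 351 + (-54 + √3) = 297 + √3 ≈ 298.73)
8*((3*4 + 3) - 10) + z = 8*((3*4 + 3) - 10) + (297 + √3) = 8*((12 + 3) - 10) + (297 + √3) = 8*(15 - 10) + (297 + √3) = 8*5 + (297 + √3) = 40 + (297 + √3) = 337 + √3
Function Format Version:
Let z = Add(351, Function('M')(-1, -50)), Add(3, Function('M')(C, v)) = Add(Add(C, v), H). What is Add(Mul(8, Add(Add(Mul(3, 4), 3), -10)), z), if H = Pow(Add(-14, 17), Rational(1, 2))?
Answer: Add(337, Pow(3, Rational(1, 2))) ≈ 338.73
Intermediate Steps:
H = Pow(3, Rational(1, 2)) ≈ 1.7320
Function('M')(C, v) = Add(-3, C, v, Pow(3, Rational(1, 2))) (Function('M')(C, v) = Add(-3, Add(Add(C, v), Pow(3, Rational(1, 2)))) = Add(-3, Add(C, v, Pow(3, Rational(1, 2)))) = Add(-3, C, v, Pow(3, Rational(1, 2))))
z = Add(297, Pow(3, Rational(1, 2))) (z = Add(351, Add(-3, -1, -50, Pow(3, Rational(1, 2)))) = Add(351, Add(-54, Pow(3, Rational(1, 2)))) = Add(297, Pow(3, Rational(1, 2))) ≈ 298.73)
Add(Mul(8, Add(Add(Mul(3, 4), 3), -10)), z) = Add(Mul(8, Add(Add(Mul(3, 4), 3), -10)), Add(297, Pow(3, Rational(1, 2)))) = Add(Mul(8, Add(Add(12, 3), -10)), Add(297, Pow(3, Rational(1, 2)))) = Add(Mul(8, Add(15, -10)), Add(297, Pow(3, Rational(1, 2)))) = Add(Mul(8, 5), Add(297, Pow(3, Rational(1, 2)))) = Add(40, Add(297, Pow(3, Rational(1, 2)))) = Add(337, Pow(3, Rational(1, 2)))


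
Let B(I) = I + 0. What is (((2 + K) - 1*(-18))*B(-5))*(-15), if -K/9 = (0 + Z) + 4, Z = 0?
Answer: -1200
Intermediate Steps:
K = -36 (K = -9*((0 + 0) + 4) = -9*(0 + 4) = -9*4 = -36)
B(I) = I
(((2 + K) - 1*(-18))*B(-5))*(-15) = (((2 - 36) - 1*(-18))*(-5))*(-15) = ((-34 + 18)*(-5))*(-15) = -16*(-5)*(-15) = 80*(-15) = -1200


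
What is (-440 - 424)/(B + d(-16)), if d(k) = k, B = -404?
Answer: 72/35 ≈ 2.0571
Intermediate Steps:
(-440 - 424)/(B + d(-16)) = (-440 - 424)/(-404 - 16) = -864/(-420) = -864*(-1/420) = 72/35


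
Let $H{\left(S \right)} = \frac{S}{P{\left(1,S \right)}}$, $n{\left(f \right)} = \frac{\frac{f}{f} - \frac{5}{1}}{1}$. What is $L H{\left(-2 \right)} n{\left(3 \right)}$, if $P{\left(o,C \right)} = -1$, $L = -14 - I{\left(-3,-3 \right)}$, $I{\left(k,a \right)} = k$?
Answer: $88$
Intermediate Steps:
$L = -11$ ($L = -14 - -3 = -14 + 3 = -11$)
$n{\left(f \right)} = -4$ ($n{\left(f \right)} = \left(1 - 5\right) 1 = \left(-4\right) 1 = -4$)
$H{\left(S \right)} = - S$ ($H{\left(S \right)} = \frac{S}{-1} = S \left(-1\right) = - S$)
$L H{\left(-2 \right)} n{\left(3 \right)} = - 11 \left(\left(-1\right) \left(-2\right)\right) \left(-4\right) = \left(-11\right) 2 \left(-4\right) = \left(-22\right) \left(-4\right) = 88$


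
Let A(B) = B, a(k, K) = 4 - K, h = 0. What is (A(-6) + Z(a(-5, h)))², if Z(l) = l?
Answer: 4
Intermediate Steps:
(A(-6) + Z(a(-5, h)))² = (-6 + (4 - 1*0))² = (-6 + (4 + 0))² = (-6 + 4)² = (-2)² = 4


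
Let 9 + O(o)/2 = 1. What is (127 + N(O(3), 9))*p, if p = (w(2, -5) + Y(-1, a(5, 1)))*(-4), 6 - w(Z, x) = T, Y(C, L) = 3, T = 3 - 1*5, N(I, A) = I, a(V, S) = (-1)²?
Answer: -4884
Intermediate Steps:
O(o) = -16 (O(o) = -18 + 2*1 = -18 + 2 = -16)
a(V, S) = 1
T = -2 (T = 3 - 5 = -2)
w(Z, x) = 8 (w(Z, x) = 6 - 1*(-2) = 6 + 2 = 8)
p = -44 (p = (8 + 3)*(-4) = 11*(-4) = -44)
(127 + N(O(3), 9))*p = (127 - 16)*(-44) = 111*(-44) = -4884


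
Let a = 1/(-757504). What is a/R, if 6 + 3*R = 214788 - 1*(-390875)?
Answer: -3/458787600128 ≈ -6.5390e-12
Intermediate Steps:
a = -1/757504 ≈ -1.3201e-6
R = 605657/3 (R = -2 + (214788 - 1*(-390875))/3 = -2 + (214788 + 390875)/3 = -2 + (⅓)*605663 = -2 + 605663/3 = 605657/3 ≈ 2.0189e+5)
a/R = -1/(757504*605657/3) = -1/757504*3/605657 = -3/458787600128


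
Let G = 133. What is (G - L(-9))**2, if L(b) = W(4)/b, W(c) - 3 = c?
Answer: 1449616/81 ≈ 17897.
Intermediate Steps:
W(c) = 3 + c
L(b) = 7/b (L(b) = (3 + 4)/b = 7/b)
(G - L(-9))**2 = (133 - 7/(-9))**2 = (133 - 7*(-1)/9)**2 = (133 - 1*(-7/9))**2 = (133 + 7/9)**2 = (1204/9)**2 = 1449616/81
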